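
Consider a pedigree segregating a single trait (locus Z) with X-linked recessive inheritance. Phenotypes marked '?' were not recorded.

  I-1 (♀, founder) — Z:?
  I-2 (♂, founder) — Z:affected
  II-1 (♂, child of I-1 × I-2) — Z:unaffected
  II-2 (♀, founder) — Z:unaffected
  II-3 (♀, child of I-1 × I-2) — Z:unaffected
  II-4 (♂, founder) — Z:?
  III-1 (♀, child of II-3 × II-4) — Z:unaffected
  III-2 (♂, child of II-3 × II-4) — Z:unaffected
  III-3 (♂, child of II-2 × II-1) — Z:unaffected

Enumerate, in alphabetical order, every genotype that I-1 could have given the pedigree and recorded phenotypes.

I-1 ∈ {X^ZX^Z, X^ZX^z}

Z/I-1 ? ·: X^ZX^Z|X^ZX^z
Z/I-2 aff ·: X^zY
Z/II-1 un I-1×I-2: X^ZY
Z/II-2 un ·: X^ZX^Z|X^ZX^z
Z/II-3 un I-1×I-2: X^ZX^z
Z/II-4 ? ·: X^ZY|X^zY
Z/III-1 un II-3×II-4: X^ZX^Z|X^ZX^z
Z/III-2 un II-3×II-4: X^ZY
Z/III-3 un II-2×II-1: X^ZY
⇒ Z over [I-1,I-2,II-1,II-2,II-3,II-4,III-1,III-2,III-3]: 12 consistent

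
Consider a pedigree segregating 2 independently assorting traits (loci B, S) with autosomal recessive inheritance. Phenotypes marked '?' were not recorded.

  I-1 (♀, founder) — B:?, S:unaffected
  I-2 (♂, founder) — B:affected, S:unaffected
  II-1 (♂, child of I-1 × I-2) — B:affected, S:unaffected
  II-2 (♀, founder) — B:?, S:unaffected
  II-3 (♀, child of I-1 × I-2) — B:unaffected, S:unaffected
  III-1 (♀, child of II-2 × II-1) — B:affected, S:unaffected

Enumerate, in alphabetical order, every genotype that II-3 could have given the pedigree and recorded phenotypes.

B/I-1 ? ·: Bb
B/I-2 aff ·: bb
B/II-1 aff I-1×I-2: bb
B/II-2 ? ·: Bb|bb
B/II-3 un I-1×I-2: Bb
B/III-1 aff II-2×II-1: bb
⇒ B over [I-1,I-2,II-1,II-2,II-3,III-1]: 2 consistent
S/I-1 un ·: SS|Ss
S/I-2 un ·: SS|Ss
S/II-1 un I-1×I-2: SS|Ss
S/II-2 un ·: SS|Ss
S/II-3 un I-1×I-2: SS|Ss
S/III-1 un II-2×II-1: SS|Ss
⇒ S over [I-1,I-2,II-1,II-2,II-3,III-1]: 45 consistent

II-3 ∈ {Bb SS, Bb Ss}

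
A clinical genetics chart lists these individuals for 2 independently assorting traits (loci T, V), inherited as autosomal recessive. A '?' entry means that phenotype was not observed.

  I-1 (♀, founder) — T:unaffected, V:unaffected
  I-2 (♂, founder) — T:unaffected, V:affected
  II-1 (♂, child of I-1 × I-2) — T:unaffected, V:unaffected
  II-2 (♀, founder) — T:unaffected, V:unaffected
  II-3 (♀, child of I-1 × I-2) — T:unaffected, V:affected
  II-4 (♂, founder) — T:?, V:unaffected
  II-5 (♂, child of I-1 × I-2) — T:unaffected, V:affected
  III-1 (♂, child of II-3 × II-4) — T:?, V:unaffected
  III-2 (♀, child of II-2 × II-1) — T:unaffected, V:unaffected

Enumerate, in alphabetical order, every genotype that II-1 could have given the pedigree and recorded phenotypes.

T/I-1 un ·: TT|Tt
T/I-2 un ·: TT|Tt
T/II-1 un I-1×I-2: TT|Tt
T/II-2 un ·: TT|Tt
T/II-3 un I-1×I-2: TT|Tt
T/II-4 ? ·: TT|Tt|tt
T/II-5 un I-1×I-2: TT|Tt
T/III-1 ? II-3×II-4: TT|Tt|tt
T/III-2 un II-2×II-1: TT|Tt
⇒ T over [I-1,I-2,II-1,II-2,II-3,II-4,II-5,III-1,III-2]: 474 consistent
V/I-1 un ·: Vv
V/I-2 aff ·: vv
V/II-1 un I-1×I-2: Vv
V/II-2 un ·: VV|Vv
V/II-3 aff I-1×I-2: vv
V/II-4 un ·: VV|Vv
V/II-5 aff I-1×I-2: vv
V/III-1 un II-3×II-4: Vv
V/III-2 un II-2×II-1: VV|Vv
⇒ V over [I-1,I-2,II-1,II-2,II-3,II-4,II-5,III-1,III-2]: 8 consistent

II-1 ∈ {TT Vv, Tt Vv}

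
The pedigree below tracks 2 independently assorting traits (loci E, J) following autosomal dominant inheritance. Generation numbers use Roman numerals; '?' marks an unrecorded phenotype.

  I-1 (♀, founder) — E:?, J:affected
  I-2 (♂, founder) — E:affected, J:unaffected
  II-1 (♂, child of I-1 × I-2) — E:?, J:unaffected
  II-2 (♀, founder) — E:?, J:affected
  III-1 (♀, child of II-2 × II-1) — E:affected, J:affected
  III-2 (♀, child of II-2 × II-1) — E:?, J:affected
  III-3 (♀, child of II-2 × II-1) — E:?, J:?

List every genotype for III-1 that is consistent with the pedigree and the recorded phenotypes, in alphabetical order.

E/I-1 ? ·: ee|Ee|EE
E/I-2 aff ·: Ee|EE
E/II-1 ? I-1×I-2: ee|Ee|EE
E/II-2 ? ·: ee|Ee|EE
E/III-1 aff II-2×II-1: Ee|EE
E/III-2 ? II-2×II-1: ee|Ee|EE
E/III-3 ? II-2×II-1: ee|Ee|EE
⇒ E over [I-1,I-2,II-1,II-2,III-1,III-2,III-3]: 200 consistent
J/I-1 aff ·: Jj
J/I-2 un ·: jj
J/II-1 un I-1×I-2: jj
J/II-2 aff ·: Jj|JJ
J/III-1 aff II-2×II-1: Jj
J/III-2 aff II-2×II-1: Jj
J/III-3 ? II-2×II-1: jj|Jj
⇒ J over [I-1,I-2,II-1,II-2,III-1,III-2,III-3]: 3 consistent

III-1 ∈ {EE Jj, Ee Jj}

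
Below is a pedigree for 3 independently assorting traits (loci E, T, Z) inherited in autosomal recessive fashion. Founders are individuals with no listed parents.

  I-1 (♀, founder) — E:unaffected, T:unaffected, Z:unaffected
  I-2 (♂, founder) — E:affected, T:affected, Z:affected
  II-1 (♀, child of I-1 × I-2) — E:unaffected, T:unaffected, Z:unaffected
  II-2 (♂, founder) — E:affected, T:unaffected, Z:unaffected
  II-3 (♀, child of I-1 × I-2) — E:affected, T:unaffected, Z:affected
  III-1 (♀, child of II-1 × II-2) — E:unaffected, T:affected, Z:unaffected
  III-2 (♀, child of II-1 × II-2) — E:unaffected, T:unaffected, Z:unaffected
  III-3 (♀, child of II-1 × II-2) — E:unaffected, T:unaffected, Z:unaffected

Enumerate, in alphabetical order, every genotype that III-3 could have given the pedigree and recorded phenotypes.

III-3 ∈ {Ee TT ZZ, Ee TT Zz, Ee Tt ZZ, Ee Tt Zz}

E/I-1 un ·: Ee
E/I-2 aff ·: ee
E/II-1 un I-1×I-2: Ee
E/II-2 aff ·: ee
E/II-3 aff I-1×I-2: ee
E/III-1 un II-1×II-2: Ee
E/III-2 un II-1×II-2: Ee
E/III-3 un II-1×II-2: Ee
⇒ E over [I-1,I-2,II-1,II-2,II-3,III-1,III-2,III-3]: 1 consistent
T/I-1 un ·: TT|Tt
T/I-2 aff ·: tt
T/II-1 un I-1×I-2: Tt
T/II-2 un ·: Tt
T/II-3 un I-1×I-2: Tt
T/III-1 aff II-1×II-2: tt
T/III-2 un II-1×II-2: TT|Tt
T/III-3 un II-1×II-2: TT|Tt
⇒ T over [I-1,I-2,II-1,II-2,II-3,III-1,III-2,III-3]: 8 consistent
Z/I-1 un ·: Zz
Z/I-2 aff ·: zz
Z/II-1 un I-1×I-2: Zz
Z/II-2 un ·: ZZ|Zz
Z/II-3 aff I-1×I-2: zz
Z/III-1 un II-1×II-2: ZZ|Zz
Z/III-2 un II-1×II-2: ZZ|Zz
Z/III-3 un II-1×II-2: ZZ|Zz
⇒ Z over [I-1,I-2,II-1,II-2,II-3,III-1,III-2,III-3]: 16 consistent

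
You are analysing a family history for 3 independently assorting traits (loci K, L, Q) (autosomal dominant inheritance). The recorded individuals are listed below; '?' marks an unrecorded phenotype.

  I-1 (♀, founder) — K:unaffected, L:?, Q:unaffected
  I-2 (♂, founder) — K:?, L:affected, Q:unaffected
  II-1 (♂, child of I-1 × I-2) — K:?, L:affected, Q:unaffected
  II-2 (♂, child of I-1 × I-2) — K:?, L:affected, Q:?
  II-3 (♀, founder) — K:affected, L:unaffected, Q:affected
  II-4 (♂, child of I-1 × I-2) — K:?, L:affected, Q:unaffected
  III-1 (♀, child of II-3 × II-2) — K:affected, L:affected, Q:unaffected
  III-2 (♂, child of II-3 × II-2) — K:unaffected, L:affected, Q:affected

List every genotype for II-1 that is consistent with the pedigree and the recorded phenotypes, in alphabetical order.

K/I-1 un ·: kk
K/I-2 ? ·: kk|Kk|KK
K/II-1 ? I-1×I-2: kk|Kk
K/II-2 ? I-1×I-2: kk|Kk
K/II-3 aff ·: Kk
K/II-4 ? I-1×I-2: kk|Kk
K/III-1 aff II-3×II-2: Kk|KK
K/III-2 un II-3×II-2: kk
⇒ K over [I-1,I-2,II-1,II-2,II-3,II-4,III-1,III-2]: 15 consistent
L/I-1 ? ·: ll|Ll|LL
L/I-2 aff ·: Ll|LL
L/II-1 aff I-1×I-2: Ll|LL
L/II-2 aff I-1×I-2: Ll|LL
L/II-3 un ·: ll
L/II-4 aff I-1×I-2: Ll|LL
L/III-1 aff II-3×II-2: Ll
L/III-2 aff II-3×II-2: Ll
⇒ L over [I-1,I-2,II-1,II-2,II-3,II-4,III-1,III-2]: 27 consistent
Q/I-1 un ·: qq
Q/I-2 un ·: qq
Q/II-1 un I-1×I-2: qq
Q/II-2 ? I-1×I-2: qq
Q/II-3 aff ·: Qq
Q/II-4 un I-1×I-2: qq
Q/III-1 un II-3×II-2: qq
Q/III-2 aff II-3×II-2: Qq
⇒ Q over [I-1,I-2,II-1,II-2,II-3,II-4,III-1,III-2]: 1 consistent

II-1 ∈ {Kk LL qq, Kk Ll qq, kk LL qq, kk Ll qq}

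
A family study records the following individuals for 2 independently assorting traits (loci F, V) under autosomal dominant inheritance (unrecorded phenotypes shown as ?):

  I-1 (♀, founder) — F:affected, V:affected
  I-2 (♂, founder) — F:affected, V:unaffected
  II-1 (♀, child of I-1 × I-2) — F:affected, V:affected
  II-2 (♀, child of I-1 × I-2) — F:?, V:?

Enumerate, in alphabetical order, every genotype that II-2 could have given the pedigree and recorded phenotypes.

II-2 ∈ {FF Vv, FF vv, Ff Vv, Ff vv, ff Vv, ff vv}

F/I-1 aff ·: Ff|FF
F/I-2 aff ·: Ff|FF
F/II-1 aff I-1×I-2: Ff|FF
F/II-2 ? I-1×I-2: ff|Ff|FF
⇒ F over [I-1,I-2,II-1,II-2]: 15 consistent
V/I-1 aff ·: Vv|VV
V/I-2 un ·: vv
V/II-1 aff I-1×I-2: Vv
V/II-2 ? I-1×I-2: vv|Vv
⇒ V over [I-1,I-2,II-1,II-2]: 3 consistent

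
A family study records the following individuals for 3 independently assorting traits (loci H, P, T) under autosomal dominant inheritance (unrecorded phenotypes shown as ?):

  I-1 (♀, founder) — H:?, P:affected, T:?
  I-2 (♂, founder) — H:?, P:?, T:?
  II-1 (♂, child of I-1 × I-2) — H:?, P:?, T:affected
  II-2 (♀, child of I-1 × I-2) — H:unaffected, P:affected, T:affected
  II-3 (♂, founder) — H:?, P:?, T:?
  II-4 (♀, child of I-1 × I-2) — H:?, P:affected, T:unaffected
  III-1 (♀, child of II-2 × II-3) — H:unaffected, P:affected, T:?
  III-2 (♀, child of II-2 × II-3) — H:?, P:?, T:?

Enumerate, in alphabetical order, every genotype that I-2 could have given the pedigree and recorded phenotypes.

H/I-1 ? ·: hh|Hh
H/I-2 ? ·: hh|Hh
H/II-1 ? I-1×I-2: hh|Hh|HH
H/II-2 un I-1×I-2: hh
H/II-3 ? ·: hh|Hh
H/II-4 ? I-1×I-2: hh|Hh|HH
H/III-1 un II-2×II-3: hh
H/III-2 ? II-2×II-3: hh|Hh
⇒ H over [I-1,I-2,II-1,II-2,II-3,II-4,III-1,III-2]: 54 consistent
P/I-1 aff ·: Pp|PP
P/I-2 ? ·: pp|Pp|PP
P/II-1 ? I-1×I-2: pp|Pp|PP
P/II-2 aff I-1×I-2: Pp|PP
P/II-3 ? ·: pp|Pp|PP
P/II-4 aff I-1×I-2: Pp|PP
P/III-1 aff II-2×II-3: Pp|PP
P/III-2 ? II-2×II-3: pp|Pp|PP
⇒ P over [I-1,I-2,II-1,II-2,II-3,II-4,III-1,III-2]: 294 consistent
T/I-1 ? ·: tt|Tt
T/I-2 ? ·: tt|Tt
T/II-1 aff I-1×I-2: Tt|TT
T/II-2 aff I-1×I-2: Tt|TT
T/II-3 ? ·: tt|Tt|TT
T/II-4 un I-1×I-2: tt
T/III-1 ? II-2×II-3: tt|Tt|TT
T/III-2 ? II-2×II-3: tt|Tt|TT
⇒ T over [I-1,I-2,II-1,II-2,II-3,II-4,III-1,III-2]: 80 consistent

I-2 ∈ {Hh PP Tt, Hh PP tt, Hh Pp Tt, Hh Pp tt, Hh pp Tt, Hh pp tt, hh PP Tt, hh PP tt, hh Pp Tt, hh Pp tt, hh pp Tt, hh pp tt}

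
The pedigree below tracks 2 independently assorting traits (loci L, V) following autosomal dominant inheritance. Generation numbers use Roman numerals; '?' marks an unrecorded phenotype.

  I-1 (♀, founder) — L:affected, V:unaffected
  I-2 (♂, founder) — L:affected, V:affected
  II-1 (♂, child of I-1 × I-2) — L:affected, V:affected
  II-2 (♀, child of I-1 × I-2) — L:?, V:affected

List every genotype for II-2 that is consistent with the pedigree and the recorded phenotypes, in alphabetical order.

L/I-1 aff ·: Ll|LL
L/I-2 aff ·: Ll|LL
L/II-1 aff I-1×I-2: Ll|LL
L/II-2 ? I-1×I-2: ll|Ll|LL
⇒ L over [I-1,I-2,II-1,II-2]: 15 consistent
V/I-1 un ·: vv
V/I-2 aff ·: Vv|VV
V/II-1 aff I-1×I-2: Vv
V/II-2 aff I-1×I-2: Vv
⇒ V over [I-1,I-2,II-1,II-2]: 2 consistent

II-2 ∈ {LL Vv, Ll Vv, ll Vv}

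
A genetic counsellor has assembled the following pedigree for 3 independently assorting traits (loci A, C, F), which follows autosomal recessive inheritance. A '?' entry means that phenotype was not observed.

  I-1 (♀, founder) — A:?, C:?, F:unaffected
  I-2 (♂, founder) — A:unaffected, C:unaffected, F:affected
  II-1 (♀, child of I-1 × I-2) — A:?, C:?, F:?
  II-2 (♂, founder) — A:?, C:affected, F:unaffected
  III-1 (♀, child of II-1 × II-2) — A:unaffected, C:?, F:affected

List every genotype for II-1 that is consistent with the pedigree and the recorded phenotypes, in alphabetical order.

II-1 ∈ {AA CC Ff, AA CC ff, AA Cc Ff, AA Cc ff, AA cc Ff, AA cc ff, Aa CC Ff, Aa CC ff, Aa Cc Ff, Aa Cc ff, Aa cc Ff, Aa cc ff, aa CC Ff, aa CC ff, aa Cc Ff, aa Cc ff, aa cc Ff, aa cc ff}

A/I-1 ? ·: AA|Aa|aa
A/I-2 un ·: AA|Aa
A/II-1 ? I-1×I-2: AA|Aa|aa
A/II-2 ? ·: AA|Aa|aa
A/III-1 un II-1×II-2: AA|Aa
⇒ A over [I-1,I-2,II-1,II-2,III-1]: 45 consistent
C/I-1 ? ·: CC|Cc|cc
C/I-2 un ·: CC|Cc
C/II-1 ? I-1×I-2: CC|Cc|cc
C/II-2 aff ·: cc
C/III-1 ? II-1×II-2: Cc|cc
⇒ C over [I-1,I-2,II-1,II-2,III-1]: 16 consistent
F/I-1 un ·: FF|Ff
F/I-2 aff ·: ff
F/II-1 ? I-1×I-2: Ff|ff
F/II-2 un ·: Ff
F/III-1 aff II-1×II-2: ff
⇒ F over [I-1,I-2,II-1,II-2,III-1]: 3 consistent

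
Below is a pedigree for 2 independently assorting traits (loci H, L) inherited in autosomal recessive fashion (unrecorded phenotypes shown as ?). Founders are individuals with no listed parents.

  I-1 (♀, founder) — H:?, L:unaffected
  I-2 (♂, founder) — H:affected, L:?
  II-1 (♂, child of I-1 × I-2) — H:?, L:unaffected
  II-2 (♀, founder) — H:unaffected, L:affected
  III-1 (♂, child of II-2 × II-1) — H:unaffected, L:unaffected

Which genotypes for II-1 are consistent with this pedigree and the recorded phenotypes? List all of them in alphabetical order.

II-1 ∈ {Hh LL, Hh Ll, hh LL, hh Ll}

H/I-1 ? ·: HH|Hh|hh
H/I-2 aff ·: hh
H/II-1 ? I-1×I-2: Hh|hh
H/II-2 un ·: HH|Hh
H/III-1 un II-2×II-1: HH|Hh
⇒ H over [I-1,I-2,II-1,II-2,III-1]: 12 consistent
L/I-1 un ·: LL|Ll
L/I-2 ? ·: LL|Ll|ll
L/II-1 un I-1×I-2: LL|Ll
L/II-2 aff ·: ll
L/III-1 un II-2×II-1: Ll
⇒ L over [I-1,I-2,II-1,II-2,III-1]: 9 consistent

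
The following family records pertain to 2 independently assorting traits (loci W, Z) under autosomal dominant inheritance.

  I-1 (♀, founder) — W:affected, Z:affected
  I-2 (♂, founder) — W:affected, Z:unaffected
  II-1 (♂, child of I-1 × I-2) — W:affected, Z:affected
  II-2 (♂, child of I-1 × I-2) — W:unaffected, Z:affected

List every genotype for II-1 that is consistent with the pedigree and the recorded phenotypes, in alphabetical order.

II-1 ∈ {WW Zz, Ww Zz}

W/I-1 aff ·: Ww
W/I-2 aff ·: Ww
W/II-1 aff I-1×I-2: Ww|WW
W/II-2 un I-1×I-2: ww
⇒ W over [I-1,I-2,II-1,II-2]: 2 consistent
Z/I-1 aff ·: Zz|ZZ
Z/I-2 un ·: zz
Z/II-1 aff I-1×I-2: Zz
Z/II-2 aff I-1×I-2: Zz
⇒ Z over [I-1,I-2,II-1,II-2]: 2 consistent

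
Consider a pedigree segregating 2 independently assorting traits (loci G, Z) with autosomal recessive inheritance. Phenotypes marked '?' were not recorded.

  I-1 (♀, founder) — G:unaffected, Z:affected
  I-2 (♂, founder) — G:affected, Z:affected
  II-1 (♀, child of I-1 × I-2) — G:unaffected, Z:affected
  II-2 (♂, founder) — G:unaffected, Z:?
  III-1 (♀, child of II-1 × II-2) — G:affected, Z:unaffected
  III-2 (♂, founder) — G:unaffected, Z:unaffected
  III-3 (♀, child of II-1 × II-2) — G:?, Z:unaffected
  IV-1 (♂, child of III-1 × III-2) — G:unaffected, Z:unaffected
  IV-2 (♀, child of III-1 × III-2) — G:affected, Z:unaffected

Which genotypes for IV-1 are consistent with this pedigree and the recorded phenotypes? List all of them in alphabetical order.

IV-1 ∈ {Gg ZZ, Gg Zz}

G/I-1 un ·: GG|Gg
G/I-2 aff ·: gg
G/II-1 un I-1×I-2: Gg
G/II-2 un ·: Gg
G/III-1 aff II-1×II-2: gg
G/III-2 un ·: Gg
G/III-3 ? II-1×II-2: GG|Gg|gg
G/IV-1 un III-1×III-2: Gg
G/IV-2 aff III-1×III-2: gg
⇒ G over [I-1,I-2,II-1,II-2,III-1,III-2,III-3,IV-1,IV-2]: 6 consistent
Z/I-1 aff ·: zz
Z/I-2 aff ·: zz
Z/II-1 aff I-1×I-2: zz
Z/II-2 ? ·: ZZ|Zz
Z/III-1 un II-1×II-2: Zz
Z/III-2 un ·: ZZ|Zz
Z/III-3 un II-1×II-2: Zz
Z/IV-1 un III-1×III-2: ZZ|Zz
Z/IV-2 un III-1×III-2: ZZ|Zz
⇒ Z over [I-1,I-2,II-1,II-2,III-1,III-2,III-3,IV-1,IV-2]: 16 consistent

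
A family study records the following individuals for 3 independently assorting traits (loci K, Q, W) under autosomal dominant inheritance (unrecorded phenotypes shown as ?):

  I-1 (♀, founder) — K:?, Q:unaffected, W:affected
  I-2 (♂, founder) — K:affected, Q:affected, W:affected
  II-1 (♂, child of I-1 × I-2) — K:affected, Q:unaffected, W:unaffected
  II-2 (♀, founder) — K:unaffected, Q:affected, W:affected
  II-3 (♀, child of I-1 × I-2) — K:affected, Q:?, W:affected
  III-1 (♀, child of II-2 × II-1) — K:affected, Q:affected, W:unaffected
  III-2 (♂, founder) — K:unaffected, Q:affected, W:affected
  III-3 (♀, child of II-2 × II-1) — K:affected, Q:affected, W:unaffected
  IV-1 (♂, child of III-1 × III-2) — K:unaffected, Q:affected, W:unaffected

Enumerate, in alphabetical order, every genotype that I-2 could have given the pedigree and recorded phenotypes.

I-2 ∈ {KK Qq Ww, Kk Qq Ww}

K/I-1 ? ·: kk|Kk|KK
K/I-2 aff ·: Kk|KK
K/II-1 aff I-1×I-2: Kk|KK
K/II-2 un ·: kk
K/II-3 aff I-1×I-2: Kk|KK
K/III-1 aff II-2×II-1: Kk
K/III-2 un ·: kk
K/III-3 aff II-2×II-1: Kk
K/IV-1 un III-1×III-2: kk
⇒ K over [I-1,I-2,II-1,II-2,II-3,III-1,III-2,III-3,IV-1]: 15 consistent
Q/I-1 un ·: qq
Q/I-2 aff ·: Qq
Q/II-1 un I-1×I-2: qq
Q/II-2 aff ·: Qq|QQ
Q/II-3 ? I-1×I-2: qq|Qq
Q/III-1 aff II-2×II-1: Qq
Q/III-2 aff ·: Qq|QQ
Q/III-3 aff II-2×II-1: Qq
Q/IV-1 aff III-1×III-2: Qq|QQ
⇒ Q over [I-1,I-2,II-1,II-2,II-3,III-1,III-2,III-3,IV-1]: 16 consistent
W/I-1 aff ·: Ww
W/I-2 aff ·: Ww
W/II-1 un I-1×I-2: ww
W/II-2 aff ·: Ww
W/II-3 aff I-1×I-2: Ww|WW
W/III-1 un II-2×II-1: ww
W/III-2 aff ·: Ww
W/III-3 un II-2×II-1: ww
W/IV-1 un III-1×III-2: ww
⇒ W over [I-1,I-2,II-1,II-2,II-3,III-1,III-2,III-3,IV-1]: 2 consistent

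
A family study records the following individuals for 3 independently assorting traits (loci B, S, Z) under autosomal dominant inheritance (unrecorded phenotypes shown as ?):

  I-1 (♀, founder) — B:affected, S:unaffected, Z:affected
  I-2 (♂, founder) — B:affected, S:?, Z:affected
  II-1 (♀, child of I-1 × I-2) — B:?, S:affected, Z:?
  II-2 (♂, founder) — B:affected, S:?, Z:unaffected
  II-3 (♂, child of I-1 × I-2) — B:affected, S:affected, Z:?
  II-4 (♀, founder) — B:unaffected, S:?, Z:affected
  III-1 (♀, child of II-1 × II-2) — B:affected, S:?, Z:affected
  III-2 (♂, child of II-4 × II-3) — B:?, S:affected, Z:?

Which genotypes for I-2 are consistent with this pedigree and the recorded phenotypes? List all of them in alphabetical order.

B/I-1 aff ·: Bb|BB
B/I-2 aff ·: Bb|BB
B/II-1 ? I-1×I-2: bb|Bb|BB
B/II-2 aff ·: Bb|BB
B/II-3 aff I-1×I-2: Bb|BB
B/II-4 un ·: bb
B/III-1 aff II-1×II-2: Bb|BB
B/III-2 ? II-4×II-3: bb|Bb
⇒ B over [I-1,I-2,II-1,II-2,II-3,II-4,III-1,III-2]: 72 consistent
S/I-1 un ·: ss
S/I-2 ? ·: Ss|SS
S/II-1 aff I-1×I-2: Ss
S/II-2 ? ·: ss|Ss|SS
S/II-3 aff I-1×I-2: Ss
S/II-4 ? ·: ss|Ss|SS
S/III-1 ? II-1×II-2: ss|Ss|SS
S/III-2 aff II-4×II-3: Ss|SS
⇒ S over [I-1,I-2,II-1,II-2,II-3,II-4,III-1,III-2]: 70 consistent
Z/I-1 aff ·: Zz|ZZ
Z/I-2 aff ·: Zz|ZZ
Z/II-1 ? I-1×I-2: Zz|ZZ
Z/II-2 un ·: zz
Z/II-3 ? I-1×I-2: zz|Zz|ZZ
Z/II-4 aff ·: Zz|ZZ
Z/III-1 aff II-1×II-2: Zz
Z/III-2 ? II-4×II-3: zz|Zz|ZZ
⇒ Z over [I-1,I-2,II-1,II-2,II-3,II-4,III-1,III-2]: 57 consistent

I-2 ∈ {BB SS ZZ, BB SS Zz, BB Ss ZZ, BB Ss Zz, Bb SS ZZ, Bb SS Zz, Bb Ss ZZ, Bb Ss Zz}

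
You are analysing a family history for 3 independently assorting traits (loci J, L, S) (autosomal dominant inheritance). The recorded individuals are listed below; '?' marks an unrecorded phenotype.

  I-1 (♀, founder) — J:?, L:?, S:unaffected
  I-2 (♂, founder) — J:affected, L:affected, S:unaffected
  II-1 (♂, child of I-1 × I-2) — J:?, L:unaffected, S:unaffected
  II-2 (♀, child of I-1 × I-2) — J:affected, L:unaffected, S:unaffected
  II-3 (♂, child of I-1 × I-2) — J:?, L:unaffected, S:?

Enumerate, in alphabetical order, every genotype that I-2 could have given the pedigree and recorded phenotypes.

I-2 ∈ {JJ Ll ss, Jj Ll ss}

J/I-1 ? ·: jj|Jj|JJ
J/I-2 aff ·: Jj|JJ
J/II-1 ? I-1×I-2: jj|Jj|JJ
J/II-2 aff I-1×I-2: Jj|JJ
J/II-3 ? I-1×I-2: jj|Jj|JJ
⇒ J over [I-1,I-2,II-1,II-2,II-3]: 40 consistent
L/I-1 ? ·: ll|Ll
L/I-2 aff ·: Ll
L/II-1 un I-1×I-2: ll
L/II-2 un I-1×I-2: ll
L/II-3 un I-1×I-2: ll
⇒ L over [I-1,I-2,II-1,II-2,II-3]: 2 consistent
S/I-1 un ·: ss
S/I-2 un ·: ss
S/II-1 un I-1×I-2: ss
S/II-2 un I-1×I-2: ss
S/II-3 ? I-1×I-2: ss
⇒ S over [I-1,I-2,II-1,II-2,II-3]: 1 consistent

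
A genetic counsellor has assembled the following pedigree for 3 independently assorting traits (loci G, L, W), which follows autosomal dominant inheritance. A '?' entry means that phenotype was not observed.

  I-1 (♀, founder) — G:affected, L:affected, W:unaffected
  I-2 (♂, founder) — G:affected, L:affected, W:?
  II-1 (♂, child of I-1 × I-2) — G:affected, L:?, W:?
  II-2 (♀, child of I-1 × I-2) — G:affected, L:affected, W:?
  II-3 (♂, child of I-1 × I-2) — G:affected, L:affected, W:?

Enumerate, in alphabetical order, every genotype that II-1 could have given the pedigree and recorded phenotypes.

G/I-1 aff ·: Gg|GG
G/I-2 aff ·: Gg|GG
G/II-1 aff I-1×I-2: Gg|GG
G/II-2 aff I-1×I-2: Gg|GG
G/II-3 aff I-1×I-2: Gg|GG
⇒ G over [I-1,I-2,II-1,II-2,II-3]: 25 consistent
L/I-1 aff ·: Ll|LL
L/I-2 aff ·: Ll|LL
L/II-1 ? I-1×I-2: ll|Ll|LL
L/II-2 aff I-1×I-2: Ll|LL
L/II-3 aff I-1×I-2: Ll|LL
⇒ L over [I-1,I-2,II-1,II-2,II-3]: 29 consistent
W/I-1 un ·: ww
W/I-2 ? ·: ww|Ww|WW
W/II-1 ? I-1×I-2: ww|Ww
W/II-2 ? I-1×I-2: ww|Ww
W/II-3 ? I-1×I-2: ww|Ww
⇒ W over [I-1,I-2,II-1,II-2,II-3]: 10 consistent

II-1 ∈ {GG LL Ww, GG LL ww, GG Ll Ww, GG Ll ww, GG ll Ww, GG ll ww, Gg LL Ww, Gg LL ww, Gg Ll Ww, Gg Ll ww, Gg ll Ww, Gg ll ww}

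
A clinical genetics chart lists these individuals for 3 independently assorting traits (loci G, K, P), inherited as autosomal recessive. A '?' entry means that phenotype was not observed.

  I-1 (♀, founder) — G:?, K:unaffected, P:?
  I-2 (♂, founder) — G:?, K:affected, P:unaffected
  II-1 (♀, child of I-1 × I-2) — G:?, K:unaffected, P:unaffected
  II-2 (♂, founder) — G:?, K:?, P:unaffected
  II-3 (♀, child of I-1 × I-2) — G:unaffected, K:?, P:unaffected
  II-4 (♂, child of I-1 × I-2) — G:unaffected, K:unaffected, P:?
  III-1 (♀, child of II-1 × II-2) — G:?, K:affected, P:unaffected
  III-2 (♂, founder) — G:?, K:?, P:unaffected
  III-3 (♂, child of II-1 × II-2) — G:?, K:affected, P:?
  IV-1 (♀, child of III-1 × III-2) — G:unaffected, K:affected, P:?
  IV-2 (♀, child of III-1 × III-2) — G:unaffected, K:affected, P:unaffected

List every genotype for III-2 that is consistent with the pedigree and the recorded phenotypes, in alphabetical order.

III-2 ∈ {GG Kk PP, GG Kk Pp, GG kk PP, GG kk Pp, Gg Kk PP, Gg Kk Pp, Gg kk PP, Gg kk Pp, gg Kk PP, gg Kk Pp, gg kk PP, gg kk Pp}

G/I-1 ? ·: GG|Gg|gg
G/I-2 ? ·: GG|Gg|gg
G/II-1 ? I-1×I-2: GG|Gg|gg
G/II-2 ? ·: GG|Gg|gg
G/II-3 un I-1×I-2: GG|Gg
G/II-4 un I-1×I-2: GG|Gg
G/III-1 ? II-1×II-2: GG|Gg|gg
G/III-2 ? ·: GG|Gg|gg
G/III-3 ? II-1×II-2: GG|Gg|gg
G/IV-1 un III-1×III-2: GG|Gg
G/IV-2 un III-1×III-2: GG|Gg
⇒ G over [I-1,I-2,II-1,II-2,II-3,II-4,III-1,III-2,III-3,IV-1,IV-2]: 2431 consistent
K/I-1 un ·: KK|Kk
K/I-2 aff ·: kk
K/II-1 un I-1×I-2: Kk
K/II-2 ? ·: Kk|kk
K/II-3 ? I-1×I-2: Kk|kk
K/II-4 un I-1×I-2: Kk
K/III-1 aff II-1×II-2: kk
K/III-2 ? ·: Kk|kk
K/III-3 aff II-1×II-2: kk
K/IV-1 aff III-1×III-2: kk
K/IV-2 aff III-1×III-2: kk
⇒ K over [I-1,I-2,II-1,II-2,II-3,II-4,III-1,III-2,III-3,IV-1,IV-2]: 12 consistent
P/I-1 ? ·: PP|Pp|pp
P/I-2 un ·: PP|Pp
P/II-1 un I-1×I-2: PP|Pp
P/II-2 un ·: PP|Pp
P/II-3 un I-1×I-2: PP|Pp
P/II-4 ? I-1×I-2: PP|Pp|pp
P/III-1 un II-1×II-2: PP|Pp
P/III-2 un ·: PP|Pp
P/III-3 ? II-1×II-2: PP|Pp|pp
P/IV-1 ? III-1×III-2: PP|Pp|pp
P/IV-2 un III-1×III-2: PP|Pp
⇒ P over [I-1,I-2,II-1,II-2,II-3,II-4,III-1,III-2,III-3,IV-1,IV-2]: 1800 consistent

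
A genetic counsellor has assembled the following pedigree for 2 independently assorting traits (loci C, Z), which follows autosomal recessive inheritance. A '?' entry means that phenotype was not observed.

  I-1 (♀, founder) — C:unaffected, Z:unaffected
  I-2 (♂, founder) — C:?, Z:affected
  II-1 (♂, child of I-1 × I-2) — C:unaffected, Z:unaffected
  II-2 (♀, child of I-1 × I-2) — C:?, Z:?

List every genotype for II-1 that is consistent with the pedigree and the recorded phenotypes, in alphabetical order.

C/I-1 un ·: CC|Cc
C/I-2 ? ·: CC|Cc|cc
C/II-1 un I-1×I-2: CC|Cc
C/II-2 ? I-1×I-2: CC|Cc|cc
⇒ C over [I-1,I-2,II-1,II-2]: 18 consistent
Z/I-1 un ·: ZZ|Zz
Z/I-2 aff ·: zz
Z/II-1 un I-1×I-2: Zz
Z/II-2 ? I-1×I-2: Zz|zz
⇒ Z over [I-1,I-2,II-1,II-2]: 3 consistent

II-1 ∈ {CC Zz, Cc Zz}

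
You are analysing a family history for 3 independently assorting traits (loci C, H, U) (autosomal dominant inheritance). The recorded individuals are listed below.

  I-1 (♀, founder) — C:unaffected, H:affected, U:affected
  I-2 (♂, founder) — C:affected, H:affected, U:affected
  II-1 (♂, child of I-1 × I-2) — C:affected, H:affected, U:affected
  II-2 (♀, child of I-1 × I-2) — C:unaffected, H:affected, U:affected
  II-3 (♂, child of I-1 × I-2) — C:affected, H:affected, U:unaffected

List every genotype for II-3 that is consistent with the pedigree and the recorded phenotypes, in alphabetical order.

C/I-1 un ·: cc
C/I-2 aff ·: Cc
C/II-1 aff I-1×I-2: Cc
C/II-2 un I-1×I-2: cc
C/II-3 aff I-1×I-2: Cc
⇒ C over [I-1,I-2,II-1,II-2,II-3]: 1 consistent
H/I-1 aff ·: Hh|HH
H/I-2 aff ·: Hh|HH
H/II-1 aff I-1×I-2: Hh|HH
H/II-2 aff I-1×I-2: Hh|HH
H/II-3 aff I-1×I-2: Hh|HH
⇒ H over [I-1,I-2,II-1,II-2,II-3]: 25 consistent
U/I-1 aff ·: Uu
U/I-2 aff ·: Uu
U/II-1 aff I-1×I-2: Uu|UU
U/II-2 aff I-1×I-2: Uu|UU
U/II-3 un I-1×I-2: uu
⇒ U over [I-1,I-2,II-1,II-2,II-3]: 4 consistent

II-3 ∈ {Cc HH uu, Cc Hh uu}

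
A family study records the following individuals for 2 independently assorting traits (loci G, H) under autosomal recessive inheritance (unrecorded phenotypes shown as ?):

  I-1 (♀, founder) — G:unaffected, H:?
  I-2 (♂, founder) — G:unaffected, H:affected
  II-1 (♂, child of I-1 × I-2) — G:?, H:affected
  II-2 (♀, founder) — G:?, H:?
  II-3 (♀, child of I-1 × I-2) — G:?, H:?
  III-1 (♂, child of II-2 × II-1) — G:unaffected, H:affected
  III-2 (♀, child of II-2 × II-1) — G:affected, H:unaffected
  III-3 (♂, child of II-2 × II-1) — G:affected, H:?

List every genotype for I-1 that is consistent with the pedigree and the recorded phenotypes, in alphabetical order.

G/I-1 un ·: GG|Gg
G/I-2 un ·: GG|Gg
G/II-1 ? I-1×I-2: Gg|gg
G/II-2 ? ·: Gg|gg
G/II-3 ? I-1×I-2: GG|Gg|gg
G/III-1 un II-2×II-1: GG|Gg
G/III-2 aff II-2×II-1: gg
G/III-3 aff II-2×II-1: gg
⇒ G over [I-1,I-2,II-1,II-2,II-3,III-1,III-2,III-3]: 24 consistent
H/I-1 ? ·: Hh|hh
H/I-2 aff ·: hh
H/II-1 aff I-1×I-2: hh
H/II-2 ? ·: Hh
H/II-3 ? I-1×I-2: Hh|hh
H/III-1 aff II-2×II-1: hh
H/III-2 un II-2×II-1: Hh
H/III-3 ? II-2×II-1: Hh|hh
⇒ H over [I-1,I-2,II-1,II-2,II-3,III-1,III-2,III-3]: 6 consistent

I-1 ∈ {GG Hh, GG hh, Gg Hh, Gg hh}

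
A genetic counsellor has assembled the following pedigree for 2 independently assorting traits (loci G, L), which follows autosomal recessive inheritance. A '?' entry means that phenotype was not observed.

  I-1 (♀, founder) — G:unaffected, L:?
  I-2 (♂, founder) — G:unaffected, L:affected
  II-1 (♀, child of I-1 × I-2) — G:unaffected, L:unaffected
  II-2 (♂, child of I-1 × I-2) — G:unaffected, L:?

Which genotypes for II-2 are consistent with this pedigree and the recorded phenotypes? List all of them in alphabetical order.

II-2 ∈ {GG Ll, GG ll, Gg Ll, Gg ll}

G/I-1 un ·: GG|Gg
G/I-2 un ·: GG|Gg
G/II-1 un I-1×I-2: GG|Gg
G/II-2 un I-1×I-2: GG|Gg
⇒ G over [I-1,I-2,II-1,II-2]: 13 consistent
L/I-1 ? ·: LL|Ll
L/I-2 aff ·: ll
L/II-1 un I-1×I-2: Ll
L/II-2 ? I-1×I-2: Ll|ll
⇒ L over [I-1,I-2,II-1,II-2]: 3 consistent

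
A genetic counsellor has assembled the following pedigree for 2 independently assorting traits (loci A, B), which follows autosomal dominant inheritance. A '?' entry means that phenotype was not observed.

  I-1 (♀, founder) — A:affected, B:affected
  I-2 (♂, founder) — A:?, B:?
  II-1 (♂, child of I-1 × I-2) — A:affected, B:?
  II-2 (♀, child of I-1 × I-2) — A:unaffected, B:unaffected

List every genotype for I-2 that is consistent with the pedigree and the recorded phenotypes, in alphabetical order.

I-2 ∈ {Aa Bb, Aa bb, aa Bb, aa bb}

A/I-1 aff ·: Aa
A/I-2 ? ·: aa|Aa
A/II-1 aff I-1×I-2: Aa|AA
A/II-2 un I-1×I-2: aa
⇒ A over [I-1,I-2,II-1,II-2]: 3 consistent
B/I-1 aff ·: Bb
B/I-2 ? ·: bb|Bb
B/II-1 ? I-1×I-2: bb|Bb|BB
B/II-2 un I-1×I-2: bb
⇒ B over [I-1,I-2,II-1,II-2]: 5 consistent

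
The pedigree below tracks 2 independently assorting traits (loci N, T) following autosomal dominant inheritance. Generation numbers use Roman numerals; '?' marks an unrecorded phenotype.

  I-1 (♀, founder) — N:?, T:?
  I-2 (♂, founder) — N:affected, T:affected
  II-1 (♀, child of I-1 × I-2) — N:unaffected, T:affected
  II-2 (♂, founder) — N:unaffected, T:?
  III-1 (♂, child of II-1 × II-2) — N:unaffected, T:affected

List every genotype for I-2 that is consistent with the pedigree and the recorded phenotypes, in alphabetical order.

N/I-1 ? ·: nn|Nn
N/I-2 aff ·: Nn
N/II-1 un I-1×I-2: nn
N/II-2 un ·: nn
N/III-1 un II-1×II-2: nn
⇒ N over [I-1,I-2,II-1,II-2,III-1]: 2 consistent
T/I-1 ? ·: tt|Tt|TT
T/I-2 aff ·: Tt|TT
T/II-1 aff I-1×I-2: Tt|TT
T/II-2 ? ·: tt|Tt|TT
T/III-1 aff II-1×II-2: Tt|TT
⇒ T over [I-1,I-2,II-1,II-2,III-1]: 41 consistent

I-2 ∈ {Nn TT, Nn Tt}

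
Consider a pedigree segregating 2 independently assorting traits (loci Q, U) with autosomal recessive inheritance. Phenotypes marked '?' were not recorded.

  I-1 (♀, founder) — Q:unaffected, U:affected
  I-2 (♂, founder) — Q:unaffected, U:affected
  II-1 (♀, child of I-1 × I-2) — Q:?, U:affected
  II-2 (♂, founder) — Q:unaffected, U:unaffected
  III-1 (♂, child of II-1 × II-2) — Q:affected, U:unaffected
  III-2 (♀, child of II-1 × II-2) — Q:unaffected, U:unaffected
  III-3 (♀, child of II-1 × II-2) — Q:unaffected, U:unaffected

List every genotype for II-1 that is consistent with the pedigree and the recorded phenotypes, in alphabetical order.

Q/I-1 un ·: QQ|Qq
Q/I-2 un ·: QQ|Qq
Q/II-1 ? I-1×I-2: Qq|qq
Q/II-2 un ·: Qq
Q/III-1 aff II-1×II-2: qq
Q/III-2 un II-1×II-2: QQ|Qq
Q/III-3 un II-1×II-2: QQ|Qq
⇒ Q over [I-1,I-2,II-1,II-2,III-1,III-2,III-3]: 13 consistent
U/I-1 aff ·: uu
U/I-2 aff ·: uu
U/II-1 aff I-1×I-2: uu
U/II-2 un ·: UU|Uu
U/III-1 un II-1×II-2: Uu
U/III-2 un II-1×II-2: Uu
U/III-3 un II-1×II-2: Uu
⇒ U over [I-1,I-2,II-1,II-2,III-1,III-2,III-3]: 2 consistent

II-1 ∈ {Qq uu, qq uu}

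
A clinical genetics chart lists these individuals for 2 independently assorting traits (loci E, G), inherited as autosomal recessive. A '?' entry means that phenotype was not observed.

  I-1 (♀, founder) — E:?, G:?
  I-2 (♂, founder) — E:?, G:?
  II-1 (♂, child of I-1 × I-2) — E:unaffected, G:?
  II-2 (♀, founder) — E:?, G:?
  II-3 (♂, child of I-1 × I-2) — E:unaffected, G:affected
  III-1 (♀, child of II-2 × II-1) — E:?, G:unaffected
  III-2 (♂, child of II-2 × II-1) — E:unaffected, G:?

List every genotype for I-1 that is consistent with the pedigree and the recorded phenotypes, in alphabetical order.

E/I-1 ? ·: EE|Ee|ee
E/I-2 ? ·: EE|Ee|ee
E/II-1 un I-1×I-2: EE|Ee
E/II-2 ? ·: EE|Ee|ee
E/II-3 un I-1×I-2: EE|Ee
E/III-1 ? II-2×II-1: EE|Ee|ee
E/III-2 un II-2×II-1: EE|Ee
⇒ E over [I-1,I-2,II-1,II-2,II-3,III-1,III-2]: 162 consistent
G/I-1 ? ·: Gg|gg
G/I-2 ? ·: Gg|gg
G/II-1 ? I-1×I-2: GG|Gg|gg
G/II-2 ? ·: GG|Gg|gg
G/II-3 aff I-1×I-2: gg
G/III-1 un II-2×II-1: GG|Gg
G/III-2 ? II-2×II-1: GG|Gg|gg
⇒ G over [I-1,I-2,II-1,II-2,II-3,III-1,III-2]: 54 consistent

I-1 ∈ {EE Gg, EE gg, Ee Gg, Ee gg, ee Gg, ee gg}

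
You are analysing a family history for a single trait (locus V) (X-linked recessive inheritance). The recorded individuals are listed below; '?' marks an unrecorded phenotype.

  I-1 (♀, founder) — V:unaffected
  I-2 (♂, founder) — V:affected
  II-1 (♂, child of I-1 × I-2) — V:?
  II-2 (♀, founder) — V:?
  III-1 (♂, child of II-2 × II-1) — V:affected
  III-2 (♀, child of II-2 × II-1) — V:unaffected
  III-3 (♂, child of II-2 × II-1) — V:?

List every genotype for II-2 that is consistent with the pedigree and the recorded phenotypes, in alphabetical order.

II-2 ∈ {X^VX^v, X^vX^v}

V/I-1 un ·: X^VX^V|X^VX^v
V/I-2 aff ·: X^vY
V/II-1 ? I-1×I-2: X^VY|X^vY
V/II-2 ? ·: X^VX^v|X^vX^v
V/III-1 aff II-2×II-1: X^vY
V/III-2 un II-2×II-1: X^VX^V|X^VX^v
V/III-3 ? II-2×II-1: X^VY|X^vY
⇒ V over [I-1,I-2,II-1,II-2,III-1,III-2,III-3]: 12 consistent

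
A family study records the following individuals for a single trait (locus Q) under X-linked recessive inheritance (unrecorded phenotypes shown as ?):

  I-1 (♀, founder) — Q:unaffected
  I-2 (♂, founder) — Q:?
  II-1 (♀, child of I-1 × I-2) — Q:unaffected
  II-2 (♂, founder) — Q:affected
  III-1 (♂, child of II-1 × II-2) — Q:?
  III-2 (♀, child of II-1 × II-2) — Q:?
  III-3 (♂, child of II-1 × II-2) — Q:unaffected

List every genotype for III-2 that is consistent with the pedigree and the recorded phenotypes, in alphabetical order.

Q/I-1 un ·: X^QX^Q|X^QX^q
Q/I-2 ? ·: X^QY|X^qY
Q/II-1 un I-1×I-2: X^QX^Q|X^QX^q
Q/II-2 aff ·: X^qY
Q/III-1 ? II-1×II-2: X^QY|X^qY
Q/III-2 ? II-1×II-2: X^QX^q|X^qX^q
Q/III-3 un II-1×II-2: X^QY
⇒ Q over [I-1,I-2,II-1,II-2,III-1,III-2,III-3]: 14 consistent

III-2 ∈ {X^QX^q, X^qX^q}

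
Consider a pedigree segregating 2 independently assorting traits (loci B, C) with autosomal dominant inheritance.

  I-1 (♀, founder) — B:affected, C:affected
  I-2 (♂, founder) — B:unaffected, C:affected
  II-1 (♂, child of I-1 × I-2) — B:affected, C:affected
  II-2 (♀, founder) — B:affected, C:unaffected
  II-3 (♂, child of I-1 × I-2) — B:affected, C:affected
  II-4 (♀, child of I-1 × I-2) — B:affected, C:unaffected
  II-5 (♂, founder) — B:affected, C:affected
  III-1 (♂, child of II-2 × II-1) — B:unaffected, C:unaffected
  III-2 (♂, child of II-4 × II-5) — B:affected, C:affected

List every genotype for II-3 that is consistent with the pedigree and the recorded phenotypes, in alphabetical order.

II-3 ∈ {Bb CC, Bb Cc}

B/I-1 aff ·: Bb|BB
B/I-2 un ·: bb
B/II-1 aff I-1×I-2: Bb
B/II-2 aff ·: Bb
B/II-3 aff I-1×I-2: Bb
B/II-4 aff I-1×I-2: Bb
B/II-5 aff ·: Bb|BB
B/III-1 un II-2×II-1: bb
B/III-2 aff II-4×II-5: Bb|BB
⇒ B over [I-1,I-2,II-1,II-2,II-3,II-4,II-5,III-1,III-2]: 8 consistent
C/I-1 aff ·: Cc
C/I-2 aff ·: Cc
C/II-1 aff I-1×I-2: Cc
C/II-2 un ·: cc
C/II-3 aff I-1×I-2: Cc|CC
C/II-4 un I-1×I-2: cc
C/II-5 aff ·: Cc|CC
C/III-1 un II-2×II-1: cc
C/III-2 aff II-4×II-5: Cc
⇒ C over [I-1,I-2,II-1,II-2,II-3,II-4,II-5,III-1,III-2]: 4 consistent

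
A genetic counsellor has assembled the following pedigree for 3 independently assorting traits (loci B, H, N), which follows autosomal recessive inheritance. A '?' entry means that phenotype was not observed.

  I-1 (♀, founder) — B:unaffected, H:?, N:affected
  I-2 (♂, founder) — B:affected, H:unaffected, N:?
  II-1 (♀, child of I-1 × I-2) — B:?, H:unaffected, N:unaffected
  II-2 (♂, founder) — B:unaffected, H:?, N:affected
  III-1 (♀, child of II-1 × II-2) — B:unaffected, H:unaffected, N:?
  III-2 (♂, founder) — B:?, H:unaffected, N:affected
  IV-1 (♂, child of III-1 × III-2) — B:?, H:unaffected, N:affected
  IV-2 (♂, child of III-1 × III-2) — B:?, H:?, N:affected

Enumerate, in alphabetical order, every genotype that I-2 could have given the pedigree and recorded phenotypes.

B/I-1 un ·: BB|Bb
B/I-2 aff ·: bb
B/II-1 ? I-1×I-2: Bb|bb
B/II-2 un ·: BB|Bb
B/III-1 un II-1×II-2: BB|Bb
B/III-2 ? ·: BB|Bb|bb
B/IV-1 ? III-1×III-2: BB|Bb|bb
B/IV-2 ? III-1×III-2: BB|Bb|bb
⇒ B over [I-1,I-2,II-1,II-2,III-1,III-2,IV-1,IV-2]: 126 consistent
H/I-1 ? ·: HH|Hh|hh
H/I-2 un ·: HH|Hh
H/II-1 un I-1×I-2: HH|Hh
H/II-2 ? ·: HH|Hh|hh
H/III-1 un II-1×II-2: HH|Hh
H/III-2 un ·: HH|Hh
H/IV-1 un III-1×III-2: HH|Hh
H/IV-2 ? III-1×III-2: HH|Hh|hh
⇒ H over [I-1,I-2,II-1,II-2,III-1,III-2,IV-1,IV-2]: 320 consistent
N/I-1 aff ·: nn
N/I-2 ? ·: NN|Nn
N/II-1 un I-1×I-2: Nn
N/II-2 aff ·: nn
N/III-1 ? II-1×II-2: Nn|nn
N/III-2 aff ·: nn
N/IV-1 aff III-1×III-2: nn
N/IV-2 aff III-1×III-2: nn
⇒ N over [I-1,I-2,II-1,II-2,III-1,III-2,IV-1,IV-2]: 4 consistent

I-2 ∈ {bb HH NN, bb HH Nn, bb Hh NN, bb Hh Nn}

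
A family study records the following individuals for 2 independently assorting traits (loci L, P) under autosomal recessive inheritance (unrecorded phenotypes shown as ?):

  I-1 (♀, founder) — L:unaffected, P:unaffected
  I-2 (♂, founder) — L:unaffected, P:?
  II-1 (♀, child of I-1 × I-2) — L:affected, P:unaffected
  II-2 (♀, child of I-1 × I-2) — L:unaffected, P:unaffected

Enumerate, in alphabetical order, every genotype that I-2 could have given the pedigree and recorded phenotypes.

I-2 ∈ {Ll PP, Ll Pp, Ll pp}

L/I-1 un ·: Ll
L/I-2 un ·: Ll
L/II-1 aff I-1×I-2: ll
L/II-2 un I-1×I-2: LL|Ll
⇒ L over [I-1,I-2,II-1,II-2]: 2 consistent
P/I-1 un ·: PP|Pp
P/I-2 ? ·: PP|Pp|pp
P/II-1 un I-1×I-2: PP|Pp
P/II-2 un I-1×I-2: PP|Pp
⇒ P over [I-1,I-2,II-1,II-2]: 15 consistent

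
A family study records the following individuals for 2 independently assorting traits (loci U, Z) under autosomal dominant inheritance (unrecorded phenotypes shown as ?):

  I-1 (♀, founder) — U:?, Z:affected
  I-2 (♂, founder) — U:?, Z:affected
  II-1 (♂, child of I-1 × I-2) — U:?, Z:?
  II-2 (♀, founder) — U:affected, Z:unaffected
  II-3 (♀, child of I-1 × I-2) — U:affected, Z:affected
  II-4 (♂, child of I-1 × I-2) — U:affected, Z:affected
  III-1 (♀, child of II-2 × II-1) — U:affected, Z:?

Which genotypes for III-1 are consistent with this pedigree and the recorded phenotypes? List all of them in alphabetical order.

III-1 ∈ {UU Zz, UU zz, Uu Zz, Uu zz}

U/I-1 ? ·: uu|Uu|UU
U/I-2 ? ·: uu|Uu|UU
U/II-1 ? I-1×I-2: uu|Uu|UU
U/II-2 aff ·: Uu|UU
U/II-3 aff I-1×I-2: Uu|UU
U/II-4 aff I-1×I-2: Uu|UU
U/III-1 aff II-2×II-1: Uu|UU
⇒ U over [I-1,I-2,II-1,II-2,II-3,II-4,III-1]: 115 consistent
Z/I-1 aff ·: Zz|ZZ
Z/I-2 aff ·: Zz|ZZ
Z/II-1 ? I-1×I-2: zz|Zz|ZZ
Z/II-2 un ·: zz
Z/II-3 aff I-1×I-2: Zz|ZZ
Z/II-4 aff I-1×I-2: Zz|ZZ
Z/III-1 ? II-2×II-1: zz|Zz
⇒ Z over [I-1,I-2,II-1,II-2,II-3,II-4,III-1]: 41 consistent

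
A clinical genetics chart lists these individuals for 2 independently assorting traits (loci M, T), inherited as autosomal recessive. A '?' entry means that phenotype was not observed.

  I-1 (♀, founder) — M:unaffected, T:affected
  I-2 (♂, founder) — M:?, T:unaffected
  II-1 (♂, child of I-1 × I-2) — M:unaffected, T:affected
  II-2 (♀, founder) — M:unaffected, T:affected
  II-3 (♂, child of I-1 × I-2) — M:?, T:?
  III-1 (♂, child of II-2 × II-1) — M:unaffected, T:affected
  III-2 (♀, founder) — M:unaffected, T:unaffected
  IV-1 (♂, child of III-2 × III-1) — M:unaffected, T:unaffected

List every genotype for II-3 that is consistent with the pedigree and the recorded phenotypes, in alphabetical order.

M/I-1 un ·: MM|Mm
M/I-2 ? ·: MM|Mm|mm
M/II-1 un I-1×I-2: MM|Mm
M/II-2 un ·: MM|Mm
M/II-3 ? I-1×I-2: MM|Mm|mm
M/III-1 un II-2×II-1: MM|Mm
M/III-2 un ·: MM|Mm
M/IV-1 un III-2×III-1: MM|Mm
⇒ M over [I-1,I-2,II-1,II-2,II-3,III-1,III-2,IV-1]: 220 consistent
T/I-1 aff ·: tt
T/I-2 un ·: Tt
T/II-1 aff I-1×I-2: tt
T/II-2 aff ·: tt
T/II-3 ? I-1×I-2: Tt|tt
T/III-1 aff II-2×II-1: tt
T/III-2 un ·: TT|Tt
T/IV-1 un III-2×III-1: Tt
⇒ T over [I-1,I-2,II-1,II-2,II-3,III-1,III-2,IV-1]: 4 consistent

II-3 ∈ {MM Tt, MM tt, Mm Tt, Mm tt, mm Tt, mm tt}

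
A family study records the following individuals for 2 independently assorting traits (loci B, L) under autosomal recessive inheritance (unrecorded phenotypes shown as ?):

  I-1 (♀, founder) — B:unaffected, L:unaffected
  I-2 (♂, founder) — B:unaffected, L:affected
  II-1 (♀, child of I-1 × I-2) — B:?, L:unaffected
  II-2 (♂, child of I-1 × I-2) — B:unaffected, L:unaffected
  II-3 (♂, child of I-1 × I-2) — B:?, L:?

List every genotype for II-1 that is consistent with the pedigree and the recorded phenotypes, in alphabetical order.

B/I-1 un ·: BB|Bb
B/I-2 un ·: BB|Bb
B/II-1 ? I-1×I-2: BB|Bb|bb
B/II-2 un I-1×I-2: BB|Bb
B/II-3 ? I-1×I-2: BB|Bb|bb
⇒ B over [I-1,I-2,II-1,II-2,II-3]: 35 consistent
L/I-1 un ·: LL|Ll
L/I-2 aff ·: ll
L/II-1 un I-1×I-2: Ll
L/II-2 un I-1×I-2: Ll
L/II-3 ? I-1×I-2: Ll|ll
⇒ L over [I-1,I-2,II-1,II-2,II-3]: 3 consistent

II-1 ∈ {BB Ll, Bb Ll, bb Ll}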